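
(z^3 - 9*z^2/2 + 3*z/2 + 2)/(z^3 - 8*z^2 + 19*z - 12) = (z + 1/2)/(z - 3)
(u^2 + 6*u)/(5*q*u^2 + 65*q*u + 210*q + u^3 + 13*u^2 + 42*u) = u/(5*q*u + 35*q + u^2 + 7*u)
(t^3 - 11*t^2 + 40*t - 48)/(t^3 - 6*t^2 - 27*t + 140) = (t^2 - 7*t + 12)/(t^2 - 2*t - 35)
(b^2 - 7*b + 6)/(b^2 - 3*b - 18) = (b - 1)/(b + 3)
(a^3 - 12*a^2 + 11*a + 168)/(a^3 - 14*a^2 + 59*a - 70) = (a^2 - 5*a - 24)/(a^2 - 7*a + 10)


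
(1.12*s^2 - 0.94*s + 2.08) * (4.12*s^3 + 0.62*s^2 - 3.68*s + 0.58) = 4.6144*s^5 - 3.1784*s^4 + 3.8652*s^3 + 5.3984*s^2 - 8.1996*s + 1.2064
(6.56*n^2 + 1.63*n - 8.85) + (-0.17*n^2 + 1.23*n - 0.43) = 6.39*n^2 + 2.86*n - 9.28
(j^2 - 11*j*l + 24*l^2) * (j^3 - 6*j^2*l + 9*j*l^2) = j^5 - 17*j^4*l + 99*j^3*l^2 - 243*j^2*l^3 + 216*j*l^4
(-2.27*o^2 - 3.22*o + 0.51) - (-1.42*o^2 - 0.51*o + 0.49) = -0.85*o^2 - 2.71*o + 0.02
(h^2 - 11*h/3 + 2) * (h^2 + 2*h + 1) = h^4 - 5*h^3/3 - 13*h^2/3 + h/3 + 2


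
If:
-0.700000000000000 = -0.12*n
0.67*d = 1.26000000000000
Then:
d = 1.88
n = 5.83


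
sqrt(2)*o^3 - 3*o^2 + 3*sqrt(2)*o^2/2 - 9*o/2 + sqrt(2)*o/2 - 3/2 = (o + 1)*(o - 3*sqrt(2)/2)*(sqrt(2)*o + sqrt(2)/2)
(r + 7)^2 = r^2 + 14*r + 49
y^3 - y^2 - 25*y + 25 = (y - 5)*(y - 1)*(y + 5)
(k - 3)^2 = k^2 - 6*k + 9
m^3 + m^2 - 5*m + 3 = (m - 1)^2*(m + 3)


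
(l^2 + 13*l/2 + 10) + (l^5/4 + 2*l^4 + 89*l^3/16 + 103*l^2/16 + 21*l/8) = l^5/4 + 2*l^4 + 89*l^3/16 + 119*l^2/16 + 73*l/8 + 10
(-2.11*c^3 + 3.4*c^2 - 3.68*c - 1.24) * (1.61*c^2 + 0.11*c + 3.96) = -3.3971*c^5 + 5.2419*c^4 - 13.9064*c^3 + 11.0628*c^2 - 14.7092*c - 4.9104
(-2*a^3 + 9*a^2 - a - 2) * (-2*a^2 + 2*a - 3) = 4*a^5 - 22*a^4 + 26*a^3 - 25*a^2 - a + 6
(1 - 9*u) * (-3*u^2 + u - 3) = 27*u^3 - 12*u^2 + 28*u - 3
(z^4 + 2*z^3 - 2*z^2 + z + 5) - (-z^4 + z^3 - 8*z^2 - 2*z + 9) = 2*z^4 + z^3 + 6*z^2 + 3*z - 4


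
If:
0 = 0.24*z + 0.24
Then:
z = -1.00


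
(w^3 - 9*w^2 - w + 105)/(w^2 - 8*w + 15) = (w^2 - 4*w - 21)/(w - 3)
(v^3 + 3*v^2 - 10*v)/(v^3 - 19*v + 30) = v/(v - 3)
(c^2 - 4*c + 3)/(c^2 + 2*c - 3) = (c - 3)/(c + 3)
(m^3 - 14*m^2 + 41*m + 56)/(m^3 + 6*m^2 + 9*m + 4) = (m^2 - 15*m + 56)/(m^2 + 5*m + 4)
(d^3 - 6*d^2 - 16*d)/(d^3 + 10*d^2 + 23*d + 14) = d*(d - 8)/(d^2 + 8*d + 7)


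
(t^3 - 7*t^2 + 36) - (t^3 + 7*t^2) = 36 - 14*t^2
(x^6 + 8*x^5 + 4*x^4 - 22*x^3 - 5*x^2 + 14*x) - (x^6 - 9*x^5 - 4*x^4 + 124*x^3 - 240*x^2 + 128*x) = 17*x^5 + 8*x^4 - 146*x^3 + 235*x^2 - 114*x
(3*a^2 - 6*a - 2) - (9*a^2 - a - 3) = -6*a^2 - 5*a + 1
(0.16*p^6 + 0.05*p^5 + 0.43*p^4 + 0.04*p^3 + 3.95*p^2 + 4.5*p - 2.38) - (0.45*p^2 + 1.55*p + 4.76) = 0.16*p^6 + 0.05*p^5 + 0.43*p^4 + 0.04*p^3 + 3.5*p^2 + 2.95*p - 7.14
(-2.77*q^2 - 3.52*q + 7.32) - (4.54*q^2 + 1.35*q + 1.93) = -7.31*q^2 - 4.87*q + 5.39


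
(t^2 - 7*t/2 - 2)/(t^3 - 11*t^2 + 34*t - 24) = (t + 1/2)/(t^2 - 7*t + 6)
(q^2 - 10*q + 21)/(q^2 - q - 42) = (q - 3)/(q + 6)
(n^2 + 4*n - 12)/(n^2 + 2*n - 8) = (n + 6)/(n + 4)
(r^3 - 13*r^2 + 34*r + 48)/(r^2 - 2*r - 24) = (r^2 - 7*r - 8)/(r + 4)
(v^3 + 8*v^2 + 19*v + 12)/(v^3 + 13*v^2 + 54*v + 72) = (v + 1)/(v + 6)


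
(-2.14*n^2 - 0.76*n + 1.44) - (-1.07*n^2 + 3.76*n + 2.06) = -1.07*n^2 - 4.52*n - 0.62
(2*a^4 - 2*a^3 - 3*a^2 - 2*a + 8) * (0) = 0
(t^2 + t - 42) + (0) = t^2 + t - 42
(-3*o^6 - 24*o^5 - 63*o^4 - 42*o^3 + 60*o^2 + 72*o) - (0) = -3*o^6 - 24*o^5 - 63*o^4 - 42*o^3 + 60*o^2 + 72*o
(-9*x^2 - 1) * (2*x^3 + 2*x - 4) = -18*x^5 - 20*x^3 + 36*x^2 - 2*x + 4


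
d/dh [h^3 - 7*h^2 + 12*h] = 3*h^2 - 14*h + 12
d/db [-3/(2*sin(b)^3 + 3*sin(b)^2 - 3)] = 18*(sin(b) + 1)*sin(b)*cos(b)/(2*sin(b)^3 + 3*sin(b)^2 - 3)^2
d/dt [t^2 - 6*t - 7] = 2*t - 6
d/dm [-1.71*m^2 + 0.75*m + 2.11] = 0.75 - 3.42*m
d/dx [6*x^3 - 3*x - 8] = 18*x^2 - 3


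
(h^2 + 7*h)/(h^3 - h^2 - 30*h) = (h + 7)/(h^2 - h - 30)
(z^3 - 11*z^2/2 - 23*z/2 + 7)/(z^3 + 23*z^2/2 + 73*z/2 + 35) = (2*z^2 - 15*z + 7)/(2*z^2 + 19*z + 35)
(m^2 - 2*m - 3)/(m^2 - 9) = (m + 1)/(m + 3)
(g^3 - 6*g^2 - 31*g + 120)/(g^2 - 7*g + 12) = (g^2 - 3*g - 40)/(g - 4)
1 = 1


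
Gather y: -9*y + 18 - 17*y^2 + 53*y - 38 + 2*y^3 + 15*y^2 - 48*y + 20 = 2*y^3 - 2*y^2 - 4*y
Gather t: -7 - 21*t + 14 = 7 - 21*t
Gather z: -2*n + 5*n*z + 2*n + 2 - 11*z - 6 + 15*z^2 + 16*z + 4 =15*z^2 + z*(5*n + 5)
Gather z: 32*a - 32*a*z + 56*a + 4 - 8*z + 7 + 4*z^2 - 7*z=88*a + 4*z^2 + z*(-32*a - 15) + 11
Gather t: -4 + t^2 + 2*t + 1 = t^2 + 2*t - 3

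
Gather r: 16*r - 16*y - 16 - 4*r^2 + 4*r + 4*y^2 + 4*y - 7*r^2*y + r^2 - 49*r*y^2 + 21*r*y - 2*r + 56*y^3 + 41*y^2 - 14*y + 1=r^2*(-7*y - 3) + r*(-49*y^2 + 21*y + 18) + 56*y^3 + 45*y^2 - 26*y - 15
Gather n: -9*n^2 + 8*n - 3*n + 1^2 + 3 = -9*n^2 + 5*n + 4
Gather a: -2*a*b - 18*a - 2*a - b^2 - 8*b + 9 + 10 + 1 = a*(-2*b - 20) - b^2 - 8*b + 20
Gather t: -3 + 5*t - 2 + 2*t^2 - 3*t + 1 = 2*t^2 + 2*t - 4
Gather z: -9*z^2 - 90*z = -9*z^2 - 90*z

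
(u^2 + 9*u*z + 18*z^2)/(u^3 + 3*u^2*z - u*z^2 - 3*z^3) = (-u - 6*z)/(-u^2 + z^2)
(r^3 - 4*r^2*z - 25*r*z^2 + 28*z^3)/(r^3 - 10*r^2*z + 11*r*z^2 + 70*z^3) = (-r^2 - 3*r*z + 4*z^2)/(-r^2 + 3*r*z + 10*z^2)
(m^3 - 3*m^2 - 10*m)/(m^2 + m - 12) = m*(m^2 - 3*m - 10)/(m^2 + m - 12)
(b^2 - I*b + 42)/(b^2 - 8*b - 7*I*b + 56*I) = (b + 6*I)/(b - 8)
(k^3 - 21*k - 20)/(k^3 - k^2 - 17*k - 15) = (k + 4)/(k + 3)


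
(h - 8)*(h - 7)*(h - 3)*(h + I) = h^4 - 18*h^3 + I*h^3 + 101*h^2 - 18*I*h^2 - 168*h + 101*I*h - 168*I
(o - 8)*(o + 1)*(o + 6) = o^3 - o^2 - 50*o - 48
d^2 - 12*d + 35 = (d - 7)*(d - 5)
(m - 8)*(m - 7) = m^2 - 15*m + 56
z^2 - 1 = (z - 1)*(z + 1)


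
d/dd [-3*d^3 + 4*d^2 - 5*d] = -9*d^2 + 8*d - 5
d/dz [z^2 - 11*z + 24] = 2*z - 11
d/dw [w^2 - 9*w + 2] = 2*w - 9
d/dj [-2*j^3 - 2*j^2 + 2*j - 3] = -6*j^2 - 4*j + 2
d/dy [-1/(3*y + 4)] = 3/(3*y + 4)^2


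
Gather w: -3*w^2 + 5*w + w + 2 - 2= -3*w^2 + 6*w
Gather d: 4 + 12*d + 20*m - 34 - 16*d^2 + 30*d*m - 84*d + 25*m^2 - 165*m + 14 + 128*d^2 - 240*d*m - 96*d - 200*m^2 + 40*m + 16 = 112*d^2 + d*(-210*m - 168) - 175*m^2 - 105*m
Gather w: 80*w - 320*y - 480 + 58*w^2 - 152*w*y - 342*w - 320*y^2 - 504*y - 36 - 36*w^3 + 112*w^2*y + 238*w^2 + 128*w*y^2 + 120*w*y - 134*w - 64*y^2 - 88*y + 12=-36*w^3 + w^2*(112*y + 296) + w*(128*y^2 - 32*y - 396) - 384*y^2 - 912*y - 504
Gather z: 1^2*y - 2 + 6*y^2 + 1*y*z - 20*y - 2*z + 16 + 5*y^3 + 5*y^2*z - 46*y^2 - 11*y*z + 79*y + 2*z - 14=5*y^3 - 40*y^2 + 60*y + z*(5*y^2 - 10*y)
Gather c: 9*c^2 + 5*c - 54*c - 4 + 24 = 9*c^2 - 49*c + 20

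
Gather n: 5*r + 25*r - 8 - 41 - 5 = 30*r - 54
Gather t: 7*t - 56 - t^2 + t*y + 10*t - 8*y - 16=-t^2 + t*(y + 17) - 8*y - 72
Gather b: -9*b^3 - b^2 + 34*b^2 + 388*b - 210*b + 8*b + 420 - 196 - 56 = -9*b^3 + 33*b^2 + 186*b + 168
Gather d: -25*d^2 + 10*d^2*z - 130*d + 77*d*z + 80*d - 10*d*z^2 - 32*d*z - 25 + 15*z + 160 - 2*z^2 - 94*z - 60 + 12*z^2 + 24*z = d^2*(10*z - 25) + d*(-10*z^2 + 45*z - 50) + 10*z^2 - 55*z + 75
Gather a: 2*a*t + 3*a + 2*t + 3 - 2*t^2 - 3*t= a*(2*t + 3) - 2*t^2 - t + 3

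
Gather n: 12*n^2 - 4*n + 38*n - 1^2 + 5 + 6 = 12*n^2 + 34*n + 10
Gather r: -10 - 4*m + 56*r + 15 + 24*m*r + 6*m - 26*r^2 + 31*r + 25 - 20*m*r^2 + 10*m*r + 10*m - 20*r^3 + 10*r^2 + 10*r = 12*m - 20*r^3 + r^2*(-20*m - 16) + r*(34*m + 97) + 30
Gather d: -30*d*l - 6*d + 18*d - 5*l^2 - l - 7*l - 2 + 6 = d*(12 - 30*l) - 5*l^2 - 8*l + 4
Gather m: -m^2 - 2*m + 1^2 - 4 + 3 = -m^2 - 2*m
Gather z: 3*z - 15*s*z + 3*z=z*(6 - 15*s)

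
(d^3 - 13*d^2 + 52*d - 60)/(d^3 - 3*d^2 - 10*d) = (d^2 - 8*d + 12)/(d*(d + 2))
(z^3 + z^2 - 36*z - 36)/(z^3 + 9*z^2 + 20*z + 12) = (z - 6)/(z + 2)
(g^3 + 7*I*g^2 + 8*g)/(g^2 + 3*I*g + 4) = g*(g + 8*I)/(g + 4*I)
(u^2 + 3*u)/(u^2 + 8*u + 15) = u/(u + 5)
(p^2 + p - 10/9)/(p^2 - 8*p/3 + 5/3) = (9*p^2 + 9*p - 10)/(3*(3*p^2 - 8*p + 5))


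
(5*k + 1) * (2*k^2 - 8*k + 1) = 10*k^3 - 38*k^2 - 3*k + 1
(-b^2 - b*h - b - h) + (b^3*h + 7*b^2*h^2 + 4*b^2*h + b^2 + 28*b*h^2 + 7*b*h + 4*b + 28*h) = b^3*h + 7*b^2*h^2 + 4*b^2*h + 28*b*h^2 + 6*b*h + 3*b + 27*h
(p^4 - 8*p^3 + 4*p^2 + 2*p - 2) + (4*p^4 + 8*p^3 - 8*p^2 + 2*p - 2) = 5*p^4 - 4*p^2 + 4*p - 4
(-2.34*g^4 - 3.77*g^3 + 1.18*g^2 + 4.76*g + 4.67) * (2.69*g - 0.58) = -6.2946*g^5 - 8.7841*g^4 + 5.3608*g^3 + 12.12*g^2 + 9.8015*g - 2.7086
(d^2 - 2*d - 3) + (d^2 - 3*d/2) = 2*d^2 - 7*d/2 - 3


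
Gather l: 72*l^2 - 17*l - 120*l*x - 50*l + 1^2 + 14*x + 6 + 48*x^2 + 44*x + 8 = 72*l^2 + l*(-120*x - 67) + 48*x^2 + 58*x + 15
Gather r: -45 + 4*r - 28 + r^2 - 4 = r^2 + 4*r - 77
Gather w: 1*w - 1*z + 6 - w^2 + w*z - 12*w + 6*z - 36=-w^2 + w*(z - 11) + 5*z - 30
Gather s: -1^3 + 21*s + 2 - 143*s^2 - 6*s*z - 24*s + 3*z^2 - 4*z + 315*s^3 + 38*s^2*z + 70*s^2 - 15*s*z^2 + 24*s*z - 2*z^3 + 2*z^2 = 315*s^3 + s^2*(38*z - 73) + s*(-15*z^2 + 18*z - 3) - 2*z^3 + 5*z^2 - 4*z + 1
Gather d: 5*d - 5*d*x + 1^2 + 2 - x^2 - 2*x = d*(5 - 5*x) - x^2 - 2*x + 3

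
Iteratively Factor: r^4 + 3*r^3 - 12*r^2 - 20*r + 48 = (r + 3)*(r^3 - 12*r + 16) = (r - 2)*(r + 3)*(r^2 + 2*r - 8) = (r - 2)*(r + 3)*(r + 4)*(r - 2)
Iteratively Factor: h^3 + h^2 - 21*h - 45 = (h + 3)*(h^2 - 2*h - 15) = (h - 5)*(h + 3)*(h + 3)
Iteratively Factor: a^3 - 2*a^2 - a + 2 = (a - 1)*(a^2 - a - 2) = (a - 2)*(a - 1)*(a + 1)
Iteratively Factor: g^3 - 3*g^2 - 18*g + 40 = (g - 2)*(g^2 - g - 20) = (g - 5)*(g - 2)*(g + 4)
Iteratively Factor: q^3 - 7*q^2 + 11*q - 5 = (q - 1)*(q^2 - 6*q + 5) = (q - 5)*(q - 1)*(q - 1)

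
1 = 1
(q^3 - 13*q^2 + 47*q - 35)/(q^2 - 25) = (q^2 - 8*q + 7)/(q + 5)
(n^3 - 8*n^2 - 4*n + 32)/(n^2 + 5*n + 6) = (n^2 - 10*n + 16)/(n + 3)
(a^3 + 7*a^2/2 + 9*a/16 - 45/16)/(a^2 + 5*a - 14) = (16*a^3 + 56*a^2 + 9*a - 45)/(16*(a^2 + 5*a - 14))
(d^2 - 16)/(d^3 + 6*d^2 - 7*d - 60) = (d - 4)/(d^2 + 2*d - 15)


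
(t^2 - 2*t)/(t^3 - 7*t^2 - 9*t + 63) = t*(t - 2)/(t^3 - 7*t^2 - 9*t + 63)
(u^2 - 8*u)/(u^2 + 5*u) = (u - 8)/(u + 5)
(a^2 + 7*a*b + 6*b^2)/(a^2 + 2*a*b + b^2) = (a + 6*b)/(a + b)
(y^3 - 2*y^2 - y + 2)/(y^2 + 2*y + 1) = (y^2 - 3*y + 2)/(y + 1)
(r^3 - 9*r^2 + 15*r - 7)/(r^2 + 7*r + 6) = (r^3 - 9*r^2 + 15*r - 7)/(r^2 + 7*r + 6)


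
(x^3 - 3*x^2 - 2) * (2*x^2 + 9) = 2*x^5 - 6*x^4 + 9*x^3 - 31*x^2 - 18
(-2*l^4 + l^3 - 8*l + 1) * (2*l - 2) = -4*l^5 + 6*l^4 - 2*l^3 - 16*l^2 + 18*l - 2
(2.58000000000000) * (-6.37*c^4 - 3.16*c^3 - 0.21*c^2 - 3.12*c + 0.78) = -16.4346*c^4 - 8.1528*c^3 - 0.5418*c^2 - 8.0496*c + 2.0124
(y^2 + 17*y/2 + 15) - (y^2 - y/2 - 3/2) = 9*y + 33/2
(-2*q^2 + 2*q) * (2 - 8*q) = 16*q^3 - 20*q^2 + 4*q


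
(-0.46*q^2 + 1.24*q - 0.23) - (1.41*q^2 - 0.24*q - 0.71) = -1.87*q^2 + 1.48*q + 0.48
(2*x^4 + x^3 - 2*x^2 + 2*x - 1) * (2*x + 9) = 4*x^5 + 20*x^4 + 5*x^3 - 14*x^2 + 16*x - 9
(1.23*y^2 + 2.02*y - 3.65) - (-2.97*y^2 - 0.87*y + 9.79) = 4.2*y^2 + 2.89*y - 13.44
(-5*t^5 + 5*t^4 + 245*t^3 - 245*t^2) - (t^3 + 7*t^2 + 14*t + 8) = -5*t^5 + 5*t^4 + 244*t^3 - 252*t^2 - 14*t - 8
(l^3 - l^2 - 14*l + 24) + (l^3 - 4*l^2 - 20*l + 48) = 2*l^3 - 5*l^2 - 34*l + 72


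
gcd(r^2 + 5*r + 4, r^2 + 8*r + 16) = r + 4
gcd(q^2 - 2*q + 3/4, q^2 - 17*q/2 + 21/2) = q - 3/2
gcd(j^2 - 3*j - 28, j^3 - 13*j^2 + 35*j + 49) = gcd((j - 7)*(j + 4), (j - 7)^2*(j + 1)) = j - 7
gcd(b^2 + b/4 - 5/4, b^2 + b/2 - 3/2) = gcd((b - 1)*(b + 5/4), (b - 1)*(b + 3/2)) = b - 1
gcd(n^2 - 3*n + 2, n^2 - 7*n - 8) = 1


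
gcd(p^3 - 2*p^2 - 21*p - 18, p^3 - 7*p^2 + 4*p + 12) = p^2 - 5*p - 6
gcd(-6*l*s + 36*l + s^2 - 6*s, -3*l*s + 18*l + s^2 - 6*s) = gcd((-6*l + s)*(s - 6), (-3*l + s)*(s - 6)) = s - 6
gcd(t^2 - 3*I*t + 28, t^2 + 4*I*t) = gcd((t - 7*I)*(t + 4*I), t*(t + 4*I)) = t + 4*I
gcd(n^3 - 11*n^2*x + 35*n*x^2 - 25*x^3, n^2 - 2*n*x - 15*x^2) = -n + 5*x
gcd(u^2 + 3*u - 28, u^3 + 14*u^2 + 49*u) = u + 7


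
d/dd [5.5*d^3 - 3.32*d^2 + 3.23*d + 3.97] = 16.5*d^2 - 6.64*d + 3.23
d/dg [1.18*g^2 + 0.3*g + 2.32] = 2.36*g + 0.3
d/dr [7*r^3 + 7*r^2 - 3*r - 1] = 21*r^2 + 14*r - 3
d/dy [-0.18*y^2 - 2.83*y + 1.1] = -0.36*y - 2.83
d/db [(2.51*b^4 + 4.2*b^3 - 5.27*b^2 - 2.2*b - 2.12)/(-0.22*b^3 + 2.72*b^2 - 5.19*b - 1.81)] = (-0.5522*b^6 + 13.6544*b^5 - 28.8161*b^4 - 62.7364*b^3 + 9.13009999999999*b^2 + 30.6102*b - 7.0208)/(0.0484*b^6 - 1.1968*b^5 + 9.682*b^4 - 27.4372*b^3 + 17.0897*b^2 + 18.7878*b + 3.2761)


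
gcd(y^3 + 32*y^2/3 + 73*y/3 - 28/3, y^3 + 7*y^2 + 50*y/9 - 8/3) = y - 1/3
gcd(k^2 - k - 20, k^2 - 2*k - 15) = k - 5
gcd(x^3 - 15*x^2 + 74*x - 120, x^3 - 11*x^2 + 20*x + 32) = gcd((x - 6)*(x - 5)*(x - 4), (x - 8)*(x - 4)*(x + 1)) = x - 4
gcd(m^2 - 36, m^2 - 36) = m^2 - 36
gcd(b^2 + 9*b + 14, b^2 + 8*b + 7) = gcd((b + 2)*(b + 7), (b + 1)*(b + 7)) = b + 7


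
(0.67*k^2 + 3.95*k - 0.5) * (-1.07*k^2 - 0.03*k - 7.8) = -0.7169*k^4 - 4.2466*k^3 - 4.8095*k^2 - 30.795*k + 3.9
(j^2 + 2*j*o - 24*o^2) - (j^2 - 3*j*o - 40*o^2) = 5*j*o + 16*o^2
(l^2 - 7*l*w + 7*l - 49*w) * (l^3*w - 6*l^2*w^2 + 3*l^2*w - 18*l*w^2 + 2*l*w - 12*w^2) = l^5*w - 13*l^4*w^2 + 10*l^4*w + 42*l^3*w^3 - 130*l^3*w^2 + 23*l^3*w + 420*l^2*w^3 - 299*l^2*w^2 + 14*l^2*w + 966*l*w^3 - 182*l*w^2 + 588*w^3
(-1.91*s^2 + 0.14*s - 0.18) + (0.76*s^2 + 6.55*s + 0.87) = -1.15*s^2 + 6.69*s + 0.69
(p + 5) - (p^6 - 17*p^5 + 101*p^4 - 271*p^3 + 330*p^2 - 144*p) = -p^6 + 17*p^5 - 101*p^4 + 271*p^3 - 330*p^2 + 145*p + 5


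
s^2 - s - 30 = (s - 6)*(s + 5)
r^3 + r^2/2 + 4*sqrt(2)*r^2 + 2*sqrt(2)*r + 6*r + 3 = (r + 1/2)*(r + sqrt(2))*(r + 3*sqrt(2))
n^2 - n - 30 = (n - 6)*(n + 5)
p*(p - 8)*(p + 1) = p^3 - 7*p^2 - 8*p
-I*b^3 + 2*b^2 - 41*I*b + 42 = (b - 6*I)*(b + 7*I)*(-I*b + 1)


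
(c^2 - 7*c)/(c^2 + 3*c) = (c - 7)/(c + 3)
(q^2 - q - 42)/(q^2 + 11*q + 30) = (q - 7)/(q + 5)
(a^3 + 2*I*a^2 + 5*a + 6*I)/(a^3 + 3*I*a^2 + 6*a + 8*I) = (a + 3*I)/(a + 4*I)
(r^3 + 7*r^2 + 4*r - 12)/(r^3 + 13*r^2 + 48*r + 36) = (r^2 + r - 2)/(r^2 + 7*r + 6)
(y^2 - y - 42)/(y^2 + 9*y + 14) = (y^2 - y - 42)/(y^2 + 9*y + 14)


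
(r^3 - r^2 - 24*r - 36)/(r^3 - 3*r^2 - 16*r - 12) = (r + 3)/(r + 1)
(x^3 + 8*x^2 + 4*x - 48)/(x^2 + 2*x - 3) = (x^3 + 8*x^2 + 4*x - 48)/(x^2 + 2*x - 3)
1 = 1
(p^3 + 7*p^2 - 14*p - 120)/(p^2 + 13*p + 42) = (p^2 + p - 20)/(p + 7)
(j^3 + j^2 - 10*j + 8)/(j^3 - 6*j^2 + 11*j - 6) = (j + 4)/(j - 3)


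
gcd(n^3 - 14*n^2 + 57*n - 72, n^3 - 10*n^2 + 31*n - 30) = n - 3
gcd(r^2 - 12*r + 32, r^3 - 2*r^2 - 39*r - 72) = r - 8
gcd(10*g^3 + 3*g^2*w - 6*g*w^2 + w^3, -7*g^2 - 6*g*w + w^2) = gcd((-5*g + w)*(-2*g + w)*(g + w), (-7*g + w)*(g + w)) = g + w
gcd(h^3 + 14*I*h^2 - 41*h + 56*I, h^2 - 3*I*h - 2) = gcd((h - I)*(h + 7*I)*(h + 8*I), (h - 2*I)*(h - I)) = h - I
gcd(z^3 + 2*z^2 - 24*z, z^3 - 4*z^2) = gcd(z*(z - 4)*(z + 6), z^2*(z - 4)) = z^2 - 4*z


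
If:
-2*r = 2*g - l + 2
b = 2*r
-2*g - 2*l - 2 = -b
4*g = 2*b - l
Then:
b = -2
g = -2/3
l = -4/3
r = -1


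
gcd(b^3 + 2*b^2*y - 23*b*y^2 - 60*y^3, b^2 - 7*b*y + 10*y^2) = -b + 5*y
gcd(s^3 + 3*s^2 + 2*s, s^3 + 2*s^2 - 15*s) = s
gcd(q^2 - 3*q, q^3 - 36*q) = q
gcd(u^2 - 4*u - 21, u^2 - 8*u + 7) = u - 7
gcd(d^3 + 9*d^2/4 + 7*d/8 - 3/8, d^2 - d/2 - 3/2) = d + 1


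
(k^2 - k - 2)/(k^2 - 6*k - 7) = (k - 2)/(k - 7)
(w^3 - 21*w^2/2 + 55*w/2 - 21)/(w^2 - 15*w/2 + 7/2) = (2*w^2 - 7*w + 6)/(2*w - 1)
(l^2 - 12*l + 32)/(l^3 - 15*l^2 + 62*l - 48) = (l - 4)/(l^2 - 7*l + 6)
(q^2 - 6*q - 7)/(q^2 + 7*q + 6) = (q - 7)/(q + 6)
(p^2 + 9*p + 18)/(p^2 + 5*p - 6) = (p + 3)/(p - 1)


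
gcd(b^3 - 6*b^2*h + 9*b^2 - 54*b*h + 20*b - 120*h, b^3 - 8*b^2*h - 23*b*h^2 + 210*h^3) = b - 6*h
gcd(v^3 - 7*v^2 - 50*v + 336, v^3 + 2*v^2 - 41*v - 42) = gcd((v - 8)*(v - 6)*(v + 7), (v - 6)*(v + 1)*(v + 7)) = v^2 + v - 42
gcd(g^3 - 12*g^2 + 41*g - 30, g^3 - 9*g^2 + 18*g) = g - 6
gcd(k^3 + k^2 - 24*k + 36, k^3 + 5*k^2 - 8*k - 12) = k^2 + 4*k - 12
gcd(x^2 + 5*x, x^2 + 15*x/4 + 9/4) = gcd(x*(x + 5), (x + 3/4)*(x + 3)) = 1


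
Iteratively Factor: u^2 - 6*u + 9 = (u - 3)*(u - 3)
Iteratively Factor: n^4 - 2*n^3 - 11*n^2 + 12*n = (n - 1)*(n^3 - n^2 - 12*n) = n*(n - 1)*(n^2 - n - 12) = n*(n - 1)*(n + 3)*(n - 4)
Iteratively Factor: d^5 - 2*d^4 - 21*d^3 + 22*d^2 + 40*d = (d + 1)*(d^4 - 3*d^3 - 18*d^2 + 40*d) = d*(d + 1)*(d^3 - 3*d^2 - 18*d + 40) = d*(d + 1)*(d + 4)*(d^2 - 7*d + 10) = d*(d - 2)*(d + 1)*(d + 4)*(d - 5)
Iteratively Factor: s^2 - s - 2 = (s - 2)*(s + 1)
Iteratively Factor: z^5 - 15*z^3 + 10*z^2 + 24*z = (z - 3)*(z^4 + 3*z^3 - 6*z^2 - 8*z) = (z - 3)*(z + 4)*(z^3 - z^2 - 2*z) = z*(z - 3)*(z + 4)*(z^2 - z - 2) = z*(z - 3)*(z - 2)*(z + 4)*(z + 1)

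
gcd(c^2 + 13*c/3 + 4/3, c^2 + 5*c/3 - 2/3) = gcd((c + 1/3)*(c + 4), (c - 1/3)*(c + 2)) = 1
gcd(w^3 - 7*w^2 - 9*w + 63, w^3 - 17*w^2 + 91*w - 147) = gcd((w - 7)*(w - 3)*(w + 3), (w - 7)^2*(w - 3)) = w^2 - 10*w + 21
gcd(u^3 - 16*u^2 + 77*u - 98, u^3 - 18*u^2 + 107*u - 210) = u - 7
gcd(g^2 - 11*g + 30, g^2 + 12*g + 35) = 1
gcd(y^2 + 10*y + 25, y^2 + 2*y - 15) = y + 5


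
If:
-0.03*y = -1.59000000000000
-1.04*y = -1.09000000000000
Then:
No Solution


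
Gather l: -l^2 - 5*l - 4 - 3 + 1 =-l^2 - 5*l - 6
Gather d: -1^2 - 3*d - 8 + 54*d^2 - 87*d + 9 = 54*d^2 - 90*d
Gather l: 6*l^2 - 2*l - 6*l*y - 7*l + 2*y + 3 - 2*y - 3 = 6*l^2 + l*(-6*y - 9)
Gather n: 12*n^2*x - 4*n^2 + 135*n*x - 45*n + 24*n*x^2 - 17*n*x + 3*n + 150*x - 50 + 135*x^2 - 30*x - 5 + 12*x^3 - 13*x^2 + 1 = n^2*(12*x - 4) + n*(24*x^2 + 118*x - 42) + 12*x^3 + 122*x^2 + 120*x - 54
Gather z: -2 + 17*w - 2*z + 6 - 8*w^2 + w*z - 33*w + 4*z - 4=-8*w^2 - 16*w + z*(w + 2)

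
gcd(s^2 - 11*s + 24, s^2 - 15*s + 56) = s - 8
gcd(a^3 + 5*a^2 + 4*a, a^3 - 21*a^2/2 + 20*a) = a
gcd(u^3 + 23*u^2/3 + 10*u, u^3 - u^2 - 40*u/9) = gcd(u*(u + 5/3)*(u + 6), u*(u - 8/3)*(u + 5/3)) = u^2 + 5*u/3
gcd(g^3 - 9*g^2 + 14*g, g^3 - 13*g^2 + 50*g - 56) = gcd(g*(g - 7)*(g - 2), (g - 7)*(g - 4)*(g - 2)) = g^2 - 9*g + 14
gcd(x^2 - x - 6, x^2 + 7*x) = 1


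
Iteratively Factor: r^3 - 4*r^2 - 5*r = (r + 1)*(r^2 - 5*r) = (r - 5)*(r + 1)*(r)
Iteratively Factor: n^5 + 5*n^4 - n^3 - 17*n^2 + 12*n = (n - 1)*(n^4 + 6*n^3 + 5*n^2 - 12*n) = n*(n - 1)*(n^3 + 6*n^2 + 5*n - 12) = n*(n - 1)^2*(n^2 + 7*n + 12) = n*(n - 1)^2*(n + 3)*(n + 4)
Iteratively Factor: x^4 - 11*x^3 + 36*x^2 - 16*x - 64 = (x - 4)*(x^3 - 7*x^2 + 8*x + 16) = (x - 4)^2*(x^2 - 3*x - 4) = (x - 4)^3*(x + 1)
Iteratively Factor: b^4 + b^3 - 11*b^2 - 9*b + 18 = (b - 1)*(b^3 + 2*b^2 - 9*b - 18) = (b - 1)*(b + 2)*(b^2 - 9) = (b - 3)*(b - 1)*(b + 2)*(b + 3)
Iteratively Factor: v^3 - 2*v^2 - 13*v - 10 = (v + 1)*(v^2 - 3*v - 10) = (v - 5)*(v + 1)*(v + 2)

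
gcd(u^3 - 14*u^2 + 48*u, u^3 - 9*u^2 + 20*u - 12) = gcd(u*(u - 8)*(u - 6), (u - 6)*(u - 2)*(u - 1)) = u - 6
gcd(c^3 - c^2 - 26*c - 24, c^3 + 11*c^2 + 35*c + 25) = c + 1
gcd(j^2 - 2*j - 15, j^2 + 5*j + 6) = j + 3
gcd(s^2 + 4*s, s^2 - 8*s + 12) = 1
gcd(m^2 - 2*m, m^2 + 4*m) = m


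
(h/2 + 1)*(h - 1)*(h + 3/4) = h^3/2 + 7*h^2/8 - 5*h/8 - 3/4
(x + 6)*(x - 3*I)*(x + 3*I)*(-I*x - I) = -I*x^4 - 7*I*x^3 - 15*I*x^2 - 63*I*x - 54*I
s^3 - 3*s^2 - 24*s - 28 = (s - 7)*(s + 2)^2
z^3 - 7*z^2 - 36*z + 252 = (z - 7)*(z - 6)*(z + 6)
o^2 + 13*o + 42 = (o + 6)*(o + 7)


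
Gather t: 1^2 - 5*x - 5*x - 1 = -10*x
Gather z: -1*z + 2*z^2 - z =2*z^2 - 2*z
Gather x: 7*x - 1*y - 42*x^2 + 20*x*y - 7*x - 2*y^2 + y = -42*x^2 + 20*x*y - 2*y^2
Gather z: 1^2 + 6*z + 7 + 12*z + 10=18*z + 18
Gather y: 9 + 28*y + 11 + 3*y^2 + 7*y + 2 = 3*y^2 + 35*y + 22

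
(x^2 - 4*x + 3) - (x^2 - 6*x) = 2*x + 3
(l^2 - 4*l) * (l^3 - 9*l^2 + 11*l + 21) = l^5 - 13*l^4 + 47*l^3 - 23*l^2 - 84*l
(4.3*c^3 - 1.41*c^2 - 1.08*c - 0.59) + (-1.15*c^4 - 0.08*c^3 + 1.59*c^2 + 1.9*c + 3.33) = -1.15*c^4 + 4.22*c^3 + 0.18*c^2 + 0.82*c + 2.74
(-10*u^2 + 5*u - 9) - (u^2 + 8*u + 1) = -11*u^2 - 3*u - 10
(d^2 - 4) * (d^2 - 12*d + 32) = d^4 - 12*d^3 + 28*d^2 + 48*d - 128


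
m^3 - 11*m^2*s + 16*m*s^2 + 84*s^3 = (m - 7*s)*(m - 6*s)*(m + 2*s)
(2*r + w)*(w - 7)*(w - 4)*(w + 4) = 2*r*w^3 - 14*r*w^2 - 32*r*w + 224*r + w^4 - 7*w^3 - 16*w^2 + 112*w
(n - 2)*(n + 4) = n^2 + 2*n - 8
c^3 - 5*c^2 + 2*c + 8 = (c - 4)*(c - 2)*(c + 1)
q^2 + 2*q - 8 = (q - 2)*(q + 4)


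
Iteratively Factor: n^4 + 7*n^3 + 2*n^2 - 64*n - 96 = (n - 3)*(n^3 + 10*n^2 + 32*n + 32) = (n - 3)*(n + 2)*(n^2 + 8*n + 16) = (n - 3)*(n + 2)*(n + 4)*(n + 4)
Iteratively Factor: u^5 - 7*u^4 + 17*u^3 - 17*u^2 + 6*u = (u - 3)*(u^4 - 4*u^3 + 5*u^2 - 2*u) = (u - 3)*(u - 1)*(u^3 - 3*u^2 + 2*u) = (u - 3)*(u - 1)^2*(u^2 - 2*u) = (u - 3)*(u - 2)*(u - 1)^2*(u)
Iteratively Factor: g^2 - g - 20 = (g + 4)*(g - 5)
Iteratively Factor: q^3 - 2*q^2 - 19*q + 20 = (q - 5)*(q^2 + 3*q - 4) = (q - 5)*(q + 4)*(q - 1)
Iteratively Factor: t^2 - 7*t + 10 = (t - 2)*(t - 5)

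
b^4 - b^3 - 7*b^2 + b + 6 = (b - 3)*(b - 1)*(b + 1)*(b + 2)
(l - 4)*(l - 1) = l^2 - 5*l + 4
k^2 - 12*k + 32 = (k - 8)*(k - 4)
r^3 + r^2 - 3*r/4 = r*(r - 1/2)*(r + 3/2)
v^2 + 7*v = v*(v + 7)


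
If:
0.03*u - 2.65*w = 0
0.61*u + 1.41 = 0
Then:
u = -2.31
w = -0.03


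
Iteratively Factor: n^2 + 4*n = (n + 4)*(n)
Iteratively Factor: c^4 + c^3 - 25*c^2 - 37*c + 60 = (c + 3)*(c^3 - 2*c^2 - 19*c + 20) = (c - 5)*(c + 3)*(c^2 + 3*c - 4) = (c - 5)*(c - 1)*(c + 3)*(c + 4)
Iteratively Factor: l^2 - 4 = (l + 2)*(l - 2)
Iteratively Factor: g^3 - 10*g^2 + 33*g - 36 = (g - 3)*(g^2 - 7*g + 12) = (g - 4)*(g - 3)*(g - 3)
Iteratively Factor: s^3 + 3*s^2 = (s)*(s^2 + 3*s) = s*(s + 3)*(s)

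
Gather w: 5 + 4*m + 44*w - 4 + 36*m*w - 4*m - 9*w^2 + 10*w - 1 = -9*w^2 + w*(36*m + 54)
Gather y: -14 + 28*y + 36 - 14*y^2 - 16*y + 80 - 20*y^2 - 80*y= -34*y^2 - 68*y + 102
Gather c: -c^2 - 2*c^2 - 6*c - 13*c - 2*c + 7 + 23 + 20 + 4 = -3*c^2 - 21*c + 54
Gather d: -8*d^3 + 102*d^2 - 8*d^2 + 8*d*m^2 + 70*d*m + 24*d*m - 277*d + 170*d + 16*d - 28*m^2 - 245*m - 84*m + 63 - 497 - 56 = -8*d^3 + 94*d^2 + d*(8*m^2 + 94*m - 91) - 28*m^2 - 329*m - 490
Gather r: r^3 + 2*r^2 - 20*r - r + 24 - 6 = r^3 + 2*r^2 - 21*r + 18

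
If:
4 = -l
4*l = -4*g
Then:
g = 4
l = -4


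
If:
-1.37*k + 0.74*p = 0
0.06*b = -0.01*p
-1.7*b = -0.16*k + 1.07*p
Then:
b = 0.00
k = 0.00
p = 0.00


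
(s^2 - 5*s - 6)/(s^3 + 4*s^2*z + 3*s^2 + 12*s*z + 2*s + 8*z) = (s - 6)/(s^2 + 4*s*z + 2*s + 8*z)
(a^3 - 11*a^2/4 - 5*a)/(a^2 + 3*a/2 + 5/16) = 4*a*(a - 4)/(4*a + 1)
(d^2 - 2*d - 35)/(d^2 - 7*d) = (d + 5)/d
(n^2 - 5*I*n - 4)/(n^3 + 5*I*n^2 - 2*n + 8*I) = (n - 4*I)/(n^2 + 6*I*n - 8)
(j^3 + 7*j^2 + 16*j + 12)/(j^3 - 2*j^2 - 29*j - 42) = (j + 2)/(j - 7)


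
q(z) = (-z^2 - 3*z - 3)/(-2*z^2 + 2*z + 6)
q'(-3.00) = -0.04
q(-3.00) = 0.17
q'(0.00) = -0.33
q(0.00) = -0.50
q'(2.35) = -945.85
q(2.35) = 45.14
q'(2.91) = -5.71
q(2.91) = 3.95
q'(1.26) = -1.92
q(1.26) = -1.57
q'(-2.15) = 0.05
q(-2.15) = 0.16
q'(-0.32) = -0.19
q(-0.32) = -0.42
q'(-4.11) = -0.04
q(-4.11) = 0.21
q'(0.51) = -0.62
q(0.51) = -0.74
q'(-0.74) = 0.12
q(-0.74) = -0.39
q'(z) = (-2*z - 3)/(-2*z^2 + 2*z + 6) + (4*z - 2)*(-z^2 - 3*z - 3)/(-2*z^2 + 2*z + 6)^2 = (-2*z^2 - 6*z - 3)/(z^4 - 2*z^3 - 5*z^2 + 6*z + 9)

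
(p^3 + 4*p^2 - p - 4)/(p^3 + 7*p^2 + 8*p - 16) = (p + 1)/(p + 4)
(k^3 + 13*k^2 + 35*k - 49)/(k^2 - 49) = (k^2 + 6*k - 7)/(k - 7)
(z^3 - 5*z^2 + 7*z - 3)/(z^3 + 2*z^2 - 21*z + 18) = (z - 1)/(z + 6)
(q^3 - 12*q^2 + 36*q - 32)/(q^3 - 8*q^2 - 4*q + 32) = (q - 2)/(q + 2)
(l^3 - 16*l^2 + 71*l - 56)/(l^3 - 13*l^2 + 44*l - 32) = (l - 7)/(l - 4)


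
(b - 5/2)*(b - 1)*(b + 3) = b^3 - b^2/2 - 8*b + 15/2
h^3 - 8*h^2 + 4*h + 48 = (h - 6)*(h - 4)*(h + 2)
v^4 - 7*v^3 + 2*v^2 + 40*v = v*(v - 5)*(v - 4)*(v + 2)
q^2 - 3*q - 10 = (q - 5)*(q + 2)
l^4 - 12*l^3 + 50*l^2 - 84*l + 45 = (l - 5)*(l - 3)^2*(l - 1)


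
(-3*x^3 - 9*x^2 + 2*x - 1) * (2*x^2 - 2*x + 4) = -6*x^5 - 12*x^4 + 10*x^3 - 42*x^2 + 10*x - 4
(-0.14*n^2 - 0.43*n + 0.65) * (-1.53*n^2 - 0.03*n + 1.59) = 0.2142*n^4 + 0.6621*n^3 - 1.2042*n^2 - 0.7032*n + 1.0335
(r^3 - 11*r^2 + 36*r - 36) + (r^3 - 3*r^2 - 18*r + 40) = 2*r^3 - 14*r^2 + 18*r + 4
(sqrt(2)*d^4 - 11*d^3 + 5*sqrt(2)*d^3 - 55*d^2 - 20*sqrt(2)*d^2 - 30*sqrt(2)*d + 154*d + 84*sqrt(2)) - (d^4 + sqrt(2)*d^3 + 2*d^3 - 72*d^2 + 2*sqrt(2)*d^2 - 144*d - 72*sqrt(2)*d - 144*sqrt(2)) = -d^4 + sqrt(2)*d^4 - 13*d^3 + 4*sqrt(2)*d^3 - 22*sqrt(2)*d^2 + 17*d^2 + 42*sqrt(2)*d + 298*d + 228*sqrt(2)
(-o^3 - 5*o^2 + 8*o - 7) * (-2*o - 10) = 2*o^4 + 20*o^3 + 34*o^2 - 66*o + 70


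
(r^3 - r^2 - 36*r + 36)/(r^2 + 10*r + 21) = (r^3 - r^2 - 36*r + 36)/(r^2 + 10*r + 21)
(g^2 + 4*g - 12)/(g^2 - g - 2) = (g + 6)/(g + 1)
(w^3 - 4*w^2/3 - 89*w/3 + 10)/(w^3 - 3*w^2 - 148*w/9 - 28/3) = 3*(3*w^2 + 14*w - 5)/(9*w^2 + 27*w + 14)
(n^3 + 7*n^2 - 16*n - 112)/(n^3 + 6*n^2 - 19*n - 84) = (n + 4)/(n + 3)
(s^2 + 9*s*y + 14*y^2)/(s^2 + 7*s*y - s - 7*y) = (s + 2*y)/(s - 1)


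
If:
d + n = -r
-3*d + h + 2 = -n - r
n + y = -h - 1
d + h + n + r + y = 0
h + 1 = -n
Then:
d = 1/2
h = 0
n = -1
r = 1/2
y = 0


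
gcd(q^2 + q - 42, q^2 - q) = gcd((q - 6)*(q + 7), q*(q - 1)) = 1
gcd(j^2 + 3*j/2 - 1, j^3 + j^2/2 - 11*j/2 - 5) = j + 2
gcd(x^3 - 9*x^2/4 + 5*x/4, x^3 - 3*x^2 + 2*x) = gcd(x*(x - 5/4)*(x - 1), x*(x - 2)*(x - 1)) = x^2 - x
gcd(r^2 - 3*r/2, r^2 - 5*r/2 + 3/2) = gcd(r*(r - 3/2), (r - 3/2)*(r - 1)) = r - 3/2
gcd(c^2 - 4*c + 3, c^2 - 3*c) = c - 3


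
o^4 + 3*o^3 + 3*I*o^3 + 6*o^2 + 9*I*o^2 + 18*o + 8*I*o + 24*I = (o + 3)*(o - 2*I)*(o + I)*(o + 4*I)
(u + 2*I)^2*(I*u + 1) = I*u^3 - 3*u^2 - 4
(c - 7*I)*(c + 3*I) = c^2 - 4*I*c + 21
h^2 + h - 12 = (h - 3)*(h + 4)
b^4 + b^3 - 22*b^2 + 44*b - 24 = (b - 2)^2*(b - 1)*(b + 6)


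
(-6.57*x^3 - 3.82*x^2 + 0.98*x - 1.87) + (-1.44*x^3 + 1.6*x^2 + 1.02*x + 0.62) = -8.01*x^3 - 2.22*x^2 + 2.0*x - 1.25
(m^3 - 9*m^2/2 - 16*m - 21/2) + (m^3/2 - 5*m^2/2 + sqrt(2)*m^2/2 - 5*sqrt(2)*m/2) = 3*m^3/2 - 7*m^2 + sqrt(2)*m^2/2 - 16*m - 5*sqrt(2)*m/2 - 21/2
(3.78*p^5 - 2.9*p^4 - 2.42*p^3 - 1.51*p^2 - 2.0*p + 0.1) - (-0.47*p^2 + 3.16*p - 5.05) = 3.78*p^5 - 2.9*p^4 - 2.42*p^3 - 1.04*p^2 - 5.16*p + 5.15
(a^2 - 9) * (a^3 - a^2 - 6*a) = a^5 - a^4 - 15*a^3 + 9*a^2 + 54*a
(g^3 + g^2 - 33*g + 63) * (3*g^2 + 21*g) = 3*g^5 + 24*g^4 - 78*g^3 - 504*g^2 + 1323*g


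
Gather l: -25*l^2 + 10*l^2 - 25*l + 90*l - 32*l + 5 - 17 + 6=-15*l^2 + 33*l - 6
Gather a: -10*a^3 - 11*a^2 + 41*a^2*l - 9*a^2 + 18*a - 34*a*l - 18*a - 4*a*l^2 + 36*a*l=-10*a^3 + a^2*(41*l - 20) + a*(-4*l^2 + 2*l)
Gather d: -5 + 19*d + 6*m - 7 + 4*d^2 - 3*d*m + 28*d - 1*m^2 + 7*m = 4*d^2 + d*(47 - 3*m) - m^2 + 13*m - 12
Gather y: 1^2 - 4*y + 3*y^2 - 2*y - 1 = 3*y^2 - 6*y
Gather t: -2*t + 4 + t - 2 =2 - t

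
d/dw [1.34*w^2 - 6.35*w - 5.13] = 2.68*w - 6.35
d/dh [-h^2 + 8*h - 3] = 8 - 2*h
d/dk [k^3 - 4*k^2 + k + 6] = 3*k^2 - 8*k + 1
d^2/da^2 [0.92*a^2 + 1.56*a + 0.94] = 1.84000000000000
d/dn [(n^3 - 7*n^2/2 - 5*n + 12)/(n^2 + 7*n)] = (n^4 + 14*n^3 - 39*n^2/2 - 24*n - 84)/(n^2*(n^2 + 14*n + 49))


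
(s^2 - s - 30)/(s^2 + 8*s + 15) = (s - 6)/(s + 3)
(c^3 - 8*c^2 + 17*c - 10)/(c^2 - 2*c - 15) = (c^2 - 3*c + 2)/(c + 3)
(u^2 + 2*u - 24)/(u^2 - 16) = (u + 6)/(u + 4)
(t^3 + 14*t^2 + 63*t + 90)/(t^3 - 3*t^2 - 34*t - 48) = (t^2 + 11*t + 30)/(t^2 - 6*t - 16)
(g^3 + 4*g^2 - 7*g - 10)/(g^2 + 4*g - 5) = (g^2 - g - 2)/(g - 1)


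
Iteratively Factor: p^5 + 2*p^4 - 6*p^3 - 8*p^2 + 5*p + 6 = (p + 1)*(p^4 + p^3 - 7*p^2 - p + 6) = (p + 1)*(p + 3)*(p^3 - 2*p^2 - p + 2) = (p - 1)*(p + 1)*(p + 3)*(p^2 - p - 2) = (p - 1)*(p + 1)^2*(p + 3)*(p - 2)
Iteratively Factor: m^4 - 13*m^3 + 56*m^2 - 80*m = (m - 4)*(m^3 - 9*m^2 + 20*m) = m*(m - 4)*(m^2 - 9*m + 20) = m*(m - 5)*(m - 4)*(m - 4)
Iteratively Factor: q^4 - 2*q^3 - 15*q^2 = (q)*(q^3 - 2*q^2 - 15*q) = q*(q - 5)*(q^2 + 3*q) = q*(q - 5)*(q + 3)*(q)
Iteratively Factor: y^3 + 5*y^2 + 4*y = (y)*(y^2 + 5*y + 4) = y*(y + 4)*(y + 1)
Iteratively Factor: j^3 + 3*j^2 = (j + 3)*(j^2) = j*(j + 3)*(j)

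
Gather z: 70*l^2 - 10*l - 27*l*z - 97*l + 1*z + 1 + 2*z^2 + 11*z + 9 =70*l^2 - 107*l + 2*z^2 + z*(12 - 27*l) + 10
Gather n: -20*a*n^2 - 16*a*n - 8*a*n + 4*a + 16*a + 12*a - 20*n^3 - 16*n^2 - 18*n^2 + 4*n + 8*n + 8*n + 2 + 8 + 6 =32*a - 20*n^3 + n^2*(-20*a - 34) + n*(20 - 24*a) + 16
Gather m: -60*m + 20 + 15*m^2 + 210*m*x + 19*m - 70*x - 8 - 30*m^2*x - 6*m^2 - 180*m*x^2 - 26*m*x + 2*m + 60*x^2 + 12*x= m^2*(9 - 30*x) + m*(-180*x^2 + 184*x - 39) + 60*x^2 - 58*x + 12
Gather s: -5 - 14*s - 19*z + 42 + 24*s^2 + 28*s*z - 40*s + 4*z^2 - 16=24*s^2 + s*(28*z - 54) + 4*z^2 - 19*z + 21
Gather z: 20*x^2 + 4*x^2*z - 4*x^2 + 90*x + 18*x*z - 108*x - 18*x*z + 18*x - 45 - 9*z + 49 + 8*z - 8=16*x^2 + z*(4*x^2 - 1) - 4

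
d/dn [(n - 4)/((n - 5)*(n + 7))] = (-n^2 + 8*n - 27)/(n^4 + 4*n^3 - 66*n^2 - 140*n + 1225)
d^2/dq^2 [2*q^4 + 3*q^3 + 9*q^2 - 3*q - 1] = 24*q^2 + 18*q + 18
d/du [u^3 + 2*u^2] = u*(3*u + 4)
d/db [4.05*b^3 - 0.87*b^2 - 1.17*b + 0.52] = 12.15*b^2 - 1.74*b - 1.17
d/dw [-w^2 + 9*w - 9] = 9 - 2*w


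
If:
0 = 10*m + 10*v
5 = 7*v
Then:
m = -5/7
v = 5/7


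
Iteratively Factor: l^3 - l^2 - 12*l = (l + 3)*(l^2 - 4*l) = l*(l + 3)*(l - 4)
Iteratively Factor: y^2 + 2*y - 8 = (y - 2)*(y + 4)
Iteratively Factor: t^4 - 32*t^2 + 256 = (t + 4)*(t^3 - 4*t^2 - 16*t + 64) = (t - 4)*(t + 4)*(t^2 - 16) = (t - 4)*(t + 4)^2*(t - 4)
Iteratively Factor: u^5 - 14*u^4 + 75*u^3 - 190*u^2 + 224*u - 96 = (u - 3)*(u^4 - 11*u^3 + 42*u^2 - 64*u + 32) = (u - 3)*(u - 2)*(u^3 - 9*u^2 + 24*u - 16) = (u - 4)*(u - 3)*(u - 2)*(u^2 - 5*u + 4) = (u - 4)*(u - 3)*(u - 2)*(u - 1)*(u - 4)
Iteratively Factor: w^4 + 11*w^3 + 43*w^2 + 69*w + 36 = (w + 1)*(w^3 + 10*w^2 + 33*w + 36) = (w + 1)*(w + 4)*(w^2 + 6*w + 9) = (w + 1)*(w + 3)*(w + 4)*(w + 3)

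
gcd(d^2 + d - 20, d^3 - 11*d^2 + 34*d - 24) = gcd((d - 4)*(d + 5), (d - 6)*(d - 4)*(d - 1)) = d - 4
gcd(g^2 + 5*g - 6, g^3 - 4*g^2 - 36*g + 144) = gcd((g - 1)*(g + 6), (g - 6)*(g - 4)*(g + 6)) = g + 6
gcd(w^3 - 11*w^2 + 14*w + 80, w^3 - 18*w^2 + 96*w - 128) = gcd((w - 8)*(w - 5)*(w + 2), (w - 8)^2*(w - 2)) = w - 8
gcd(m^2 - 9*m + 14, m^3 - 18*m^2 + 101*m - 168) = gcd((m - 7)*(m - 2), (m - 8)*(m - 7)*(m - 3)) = m - 7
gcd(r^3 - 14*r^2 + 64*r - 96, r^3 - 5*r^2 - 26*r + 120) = r^2 - 10*r + 24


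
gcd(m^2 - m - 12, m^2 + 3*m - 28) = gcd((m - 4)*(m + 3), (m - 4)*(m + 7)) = m - 4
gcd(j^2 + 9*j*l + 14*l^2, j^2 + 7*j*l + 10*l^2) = j + 2*l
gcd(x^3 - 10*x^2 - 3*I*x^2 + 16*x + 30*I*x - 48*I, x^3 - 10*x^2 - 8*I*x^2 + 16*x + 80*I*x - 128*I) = x^2 - 10*x + 16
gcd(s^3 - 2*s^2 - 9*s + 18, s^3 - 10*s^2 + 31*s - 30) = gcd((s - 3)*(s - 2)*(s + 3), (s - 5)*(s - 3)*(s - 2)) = s^2 - 5*s + 6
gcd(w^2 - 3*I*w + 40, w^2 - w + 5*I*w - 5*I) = w + 5*I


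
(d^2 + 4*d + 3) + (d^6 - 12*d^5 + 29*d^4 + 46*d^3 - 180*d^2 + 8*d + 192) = d^6 - 12*d^5 + 29*d^4 + 46*d^3 - 179*d^2 + 12*d + 195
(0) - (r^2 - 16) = 16 - r^2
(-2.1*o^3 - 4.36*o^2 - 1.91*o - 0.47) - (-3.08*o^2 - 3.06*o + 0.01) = -2.1*o^3 - 1.28*o^2 + 1.15*o - 0.48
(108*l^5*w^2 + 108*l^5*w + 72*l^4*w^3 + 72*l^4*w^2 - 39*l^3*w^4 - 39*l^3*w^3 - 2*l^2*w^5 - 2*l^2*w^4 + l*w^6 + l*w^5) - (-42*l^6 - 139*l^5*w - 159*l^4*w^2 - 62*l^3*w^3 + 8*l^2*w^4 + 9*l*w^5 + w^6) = 42*l^6 + 108*l^5*w^2 + 247*l^5*w + 72*l^4*w^3 + 231*l^4*w^2 - 39*l^3*w^4 + 23*l^3*w^3 - 2*l^2*w^5 - 10*l^2*w^4 + l*w^6 - 8*l*w^5 - w^6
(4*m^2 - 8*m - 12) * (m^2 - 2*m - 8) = 4*m^4 - 16*m^3 - 28*m^2 + 88*m + 96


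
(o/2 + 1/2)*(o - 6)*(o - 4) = o^3/2 - 9*o^2/2 + 7*o + 12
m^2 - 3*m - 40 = (m - 8)*(m + 5)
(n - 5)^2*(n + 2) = n^3 - 8*n^2 + 5*n + 50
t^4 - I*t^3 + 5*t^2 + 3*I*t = t*(t - 3*I)*(t + I)^2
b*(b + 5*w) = b^2 + 5*b*w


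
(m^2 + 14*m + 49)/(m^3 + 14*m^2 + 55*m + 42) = (m + 7)/(m^2 + 7*m + 6)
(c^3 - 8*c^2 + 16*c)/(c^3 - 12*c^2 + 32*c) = (c - 4)/(c - 8)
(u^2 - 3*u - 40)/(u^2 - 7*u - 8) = (u + 5)/(u + 1)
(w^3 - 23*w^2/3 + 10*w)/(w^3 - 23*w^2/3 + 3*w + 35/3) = w*(w - 6)/(w^2 - 6*w - 7)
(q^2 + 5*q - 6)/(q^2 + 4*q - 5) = (q + 6)/(q + 5)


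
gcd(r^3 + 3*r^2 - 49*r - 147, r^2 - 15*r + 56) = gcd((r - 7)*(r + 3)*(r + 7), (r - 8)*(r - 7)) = r - 7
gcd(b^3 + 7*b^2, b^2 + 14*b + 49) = b + 7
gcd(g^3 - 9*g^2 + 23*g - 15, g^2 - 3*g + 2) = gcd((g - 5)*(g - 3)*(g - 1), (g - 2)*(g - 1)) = g - 1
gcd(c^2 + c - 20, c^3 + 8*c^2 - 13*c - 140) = c^2 + c - 20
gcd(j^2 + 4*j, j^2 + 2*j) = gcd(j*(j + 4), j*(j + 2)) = j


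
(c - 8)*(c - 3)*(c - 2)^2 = c^4 - 15*c^3 + 72*c^2 - 140*c + 96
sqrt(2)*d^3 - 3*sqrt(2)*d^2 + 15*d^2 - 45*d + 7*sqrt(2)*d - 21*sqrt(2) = (d - 3)*(d + 7*sqrt(2))*(sqrt(2)*d + 1)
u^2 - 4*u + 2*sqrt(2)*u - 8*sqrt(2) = (u - 4)*(u + 2*sqrt(2))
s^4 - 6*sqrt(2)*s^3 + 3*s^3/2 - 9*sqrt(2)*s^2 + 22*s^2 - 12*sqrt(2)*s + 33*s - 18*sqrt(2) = (s + 3/2)*(s - 3*sqrt(2))*(s - 2*sqrt(2))*(s - sqrt(2))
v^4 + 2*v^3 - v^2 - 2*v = v*(v - 1)*(v + 1)*(v + 2)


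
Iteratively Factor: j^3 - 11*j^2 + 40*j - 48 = (j - 4)*(j^2 - 7*j + 12) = (j - 4)*(j - 3)*(j - 4)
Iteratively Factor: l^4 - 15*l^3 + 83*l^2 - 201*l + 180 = (l - 4)*(l^3 - 11*l^2 + 39*l - 45) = (l - 4)*(l - 3)*(l^2 - 8*l + 15) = (l - 5)*(l - 4)*(l - 3)*(l - 3)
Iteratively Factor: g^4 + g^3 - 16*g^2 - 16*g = (g)*(g^3 + g^2 - 16*g - 16) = g*(g - 4)*(g^2 + 5*g + 4) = g*(g - 4)*(g + 4)*(g + 1)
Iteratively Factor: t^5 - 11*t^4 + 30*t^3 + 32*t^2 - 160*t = (t - 5)*(t^4 - 6*t^3 + 32*t) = t*(t - 5)*(t^3 - 6*t^2 + 32) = t*(t - 5)*(t + 2)*(t^2 - 8*t + 16) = t*(t - 5)*(t - 4)*(t + 2)*(t - 4)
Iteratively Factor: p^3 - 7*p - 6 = (p + 1)*(p^2 - p - 6) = (p + 1)*(p + 2)*(p - 3)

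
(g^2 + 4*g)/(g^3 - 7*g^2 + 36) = g*(g + 4)/(g^3 - 7*g^2 + 36)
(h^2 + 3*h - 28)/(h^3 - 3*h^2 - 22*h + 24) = (h^2 + 3*h - 28)/(h^3 - 3*h^2 - 22*h + 24)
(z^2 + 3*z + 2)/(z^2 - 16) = (z^2 + 3*z + 2)/(z^2 - 16)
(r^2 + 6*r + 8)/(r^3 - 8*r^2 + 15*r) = (r^2 + 6*r + 8)/(r*(r^2 - 8*r + 15))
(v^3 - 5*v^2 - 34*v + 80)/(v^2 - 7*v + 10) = (v^2 - 3*v - 40)/(v - 5)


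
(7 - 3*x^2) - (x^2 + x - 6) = -4*x^2 - x + 13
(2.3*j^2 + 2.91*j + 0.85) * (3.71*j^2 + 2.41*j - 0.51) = 8.533*j^4 + 16.3391*j^3 + 8.9936*j^2 + 0.5644*j - 0.4335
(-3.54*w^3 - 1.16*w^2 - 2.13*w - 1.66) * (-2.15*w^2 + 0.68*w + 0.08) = 7.611*w^5 + 0.0867999999999998*w^4 + 3.5075*w^3 + 2.0278*w^2 - 1.2992*w - 0.1328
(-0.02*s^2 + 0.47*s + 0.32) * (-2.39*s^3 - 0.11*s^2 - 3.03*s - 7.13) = 0.0478*s^5 - 1.1211*s^4 - 0.7559*s^3 - 1.3167*s^2 - 4.3207*s - 2.2816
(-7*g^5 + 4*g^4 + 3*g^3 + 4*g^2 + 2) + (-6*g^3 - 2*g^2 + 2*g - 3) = -7*g^5 + 4*g^4 - 3*g^3 + 2*g^2 + 2*g - 1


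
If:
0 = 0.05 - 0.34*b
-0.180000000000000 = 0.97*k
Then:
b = 0.15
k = -0.19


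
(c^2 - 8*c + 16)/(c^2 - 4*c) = (c - 4)/c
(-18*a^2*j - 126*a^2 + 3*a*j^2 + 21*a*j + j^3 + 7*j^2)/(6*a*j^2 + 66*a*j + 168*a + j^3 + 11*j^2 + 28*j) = (-3*a + j)/(j + 4)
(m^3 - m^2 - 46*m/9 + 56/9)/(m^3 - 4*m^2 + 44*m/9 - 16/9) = (3*m + 7)/(3*m - 2)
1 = 1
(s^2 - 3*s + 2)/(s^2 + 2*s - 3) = (s - 2)/(s + 3)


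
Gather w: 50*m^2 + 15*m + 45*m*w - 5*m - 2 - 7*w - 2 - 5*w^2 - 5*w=50*m^2 + 10*m - 5*w^2 + w*(45*m - 12) - 4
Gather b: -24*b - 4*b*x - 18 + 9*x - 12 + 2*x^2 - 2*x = b*(-4*x - 24) + 2*x^2 + 7*x - 30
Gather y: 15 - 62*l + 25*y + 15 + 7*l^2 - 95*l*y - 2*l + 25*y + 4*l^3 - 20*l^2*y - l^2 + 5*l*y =4*l^3 + 6*l^2 - 64*l + y*(-20*l^2 - 90*l + 50) + 30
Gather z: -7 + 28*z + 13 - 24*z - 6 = 4*z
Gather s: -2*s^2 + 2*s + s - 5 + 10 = -2*s^2 + 3*s + 5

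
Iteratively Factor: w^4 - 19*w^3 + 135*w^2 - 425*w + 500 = (w - 5)*(w^3 - 14*w^2 + 65*w - 100) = (w - 5)^2*(w^2 - 9*w + 20) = (w - 5)^2*(w - 4)*(w - 5)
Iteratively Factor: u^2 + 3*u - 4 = (u - 1)*(u + 4)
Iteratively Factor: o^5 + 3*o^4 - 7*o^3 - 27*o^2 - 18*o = (o + 1)*(o^4 + 2*o^3 - 9*o^2 - 18*o) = (o + 1)*(o + 2)*(o^3 - 9*o) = (o + 1)*(o + 2)*(o + 3)*(o^2 - 3*o) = o*(o + 1)*(o + 2)*(o + 3)*(o - 3)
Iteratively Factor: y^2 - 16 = (y - 4)*(y + 4)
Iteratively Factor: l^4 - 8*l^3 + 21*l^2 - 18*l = (l - 3)*(l^3 - 5*l^2 + 6*l) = (l - 3)*(l - 2)*(l^2 - 3*l) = (l - 3)^2*(l - 2)*(l)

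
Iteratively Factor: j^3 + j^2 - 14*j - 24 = (j - 4)*(j^2 + 5*j + 6) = (j - 4)*(j + 2)*(j + 3)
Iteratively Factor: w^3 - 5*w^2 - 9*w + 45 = (w + 3)*(w^2 - 8*w + 15) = (w - 3)*(w + 3)*(w - 5)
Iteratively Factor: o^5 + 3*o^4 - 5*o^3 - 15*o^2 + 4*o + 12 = (o - 2)*(o^4 + 5*o^3 + 5*o^2 - 5*o - 6) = (o - 2)*(o + 2)*(o^3 + 3*o^2 - o - 3) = (o - 2)*(o - 1)*(o + 2)*(o^2 + 4*o + 3) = (o - 2)*(o - 1)*(o + 1)*(o + 2)*(o + 3)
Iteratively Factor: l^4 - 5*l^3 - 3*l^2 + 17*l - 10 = (l - 1)*(l^3 - 4*l^2 - 7*l + 10) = (l - 1)*(l + 2)*(l^2 - 6*l + 5) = (l - 5)*(l - 1)*(l + 2)*(l - 1)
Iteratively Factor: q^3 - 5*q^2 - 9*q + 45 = (q - 5)*(q^2 - 9) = (q - 5)*(q - 3)*(q + 3)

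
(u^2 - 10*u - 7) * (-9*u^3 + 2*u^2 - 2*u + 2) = -9*u^5 + 92*u^4 + 41*u^3 + 8*u^2 - 6*u - 14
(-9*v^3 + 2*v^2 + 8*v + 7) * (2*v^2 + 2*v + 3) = -18*v^5 - 14*v^4 - 7*v^3 + 36*v^2 + 38*v + 21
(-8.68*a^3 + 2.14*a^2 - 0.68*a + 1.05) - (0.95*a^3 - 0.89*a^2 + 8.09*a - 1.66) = -9.63*a^3 + 3.03*a^2 - 8.77*a + 2.71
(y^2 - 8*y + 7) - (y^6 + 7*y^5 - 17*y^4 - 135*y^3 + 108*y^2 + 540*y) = -y^6 - 7*y^5 + 17*y^4 + 135*y^3 - 107*y^2 - 548*y + 7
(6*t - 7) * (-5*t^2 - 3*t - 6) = -30*t^3 + 17*t^2 - 15*t + 42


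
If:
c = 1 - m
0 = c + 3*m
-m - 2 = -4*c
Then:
No Solution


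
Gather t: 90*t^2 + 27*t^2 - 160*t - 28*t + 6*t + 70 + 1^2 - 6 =117*t^2 - 182*t + 65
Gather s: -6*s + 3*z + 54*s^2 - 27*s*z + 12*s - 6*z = 54*s^2 + s*(6 - 27*z) - 3*z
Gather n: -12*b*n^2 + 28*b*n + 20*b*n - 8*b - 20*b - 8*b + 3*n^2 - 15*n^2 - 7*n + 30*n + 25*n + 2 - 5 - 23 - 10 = -36*b + n^2*(-12*b - 12) + n*(48*b + 48) - 36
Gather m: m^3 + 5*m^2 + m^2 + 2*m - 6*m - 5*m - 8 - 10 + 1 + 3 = m^3 + 6*m^2 - 9*m - 14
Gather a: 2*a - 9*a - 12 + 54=42 - 7*a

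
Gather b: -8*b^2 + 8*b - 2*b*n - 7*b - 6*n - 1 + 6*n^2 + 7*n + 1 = -8*b^2 + b*(1 - 2*n) + 6*n^2 + n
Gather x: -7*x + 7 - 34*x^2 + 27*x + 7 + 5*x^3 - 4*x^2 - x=5*x^3 - 38*x^2 + 19*x + 14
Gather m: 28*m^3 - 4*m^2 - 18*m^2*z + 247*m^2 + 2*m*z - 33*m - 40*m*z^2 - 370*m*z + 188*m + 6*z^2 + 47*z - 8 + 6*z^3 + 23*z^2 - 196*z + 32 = 28*m^3 + m^2*(243 - 18*z) + m*(-40*z^2 - 368*z + 155) + 6*z^3 + 29*z^2 - 149*z + 24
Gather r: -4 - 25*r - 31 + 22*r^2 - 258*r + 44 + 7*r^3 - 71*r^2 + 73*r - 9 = 7*r^3 - 49*r^2 - 210*r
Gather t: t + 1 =t + 1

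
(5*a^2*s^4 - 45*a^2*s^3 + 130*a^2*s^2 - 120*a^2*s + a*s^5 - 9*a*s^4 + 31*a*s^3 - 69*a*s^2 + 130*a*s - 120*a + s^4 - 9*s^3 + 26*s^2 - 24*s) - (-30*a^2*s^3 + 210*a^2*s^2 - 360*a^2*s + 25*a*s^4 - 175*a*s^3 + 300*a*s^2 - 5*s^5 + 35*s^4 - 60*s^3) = 5*a^2*s^4 - 15*a^2*s^3 - 80*a^2*s^2 + 240*a^2*s + a*s^5 - 34*a*s^4 + 206*a*s^3 - 369*a*s^2 + 130*a*s - 120*a + 5*s^5 - 34*s^4 + 51*s^3 + 26*s^2 - 24*s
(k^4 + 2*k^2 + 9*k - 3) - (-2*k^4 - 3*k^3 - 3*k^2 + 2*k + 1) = 3*k^4 + 3*k^3 + 5*k^2 + 7*k - 4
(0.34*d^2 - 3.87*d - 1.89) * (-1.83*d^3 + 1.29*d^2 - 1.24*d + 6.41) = -0.6222*d^5 + 7.5207*d^4 - 1.9552*d^3 + 4.5401*d^2 - 22.4631*d - 12.1149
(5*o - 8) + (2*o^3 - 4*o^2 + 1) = 2*o^3 - 4*o^2 + 5*o - 7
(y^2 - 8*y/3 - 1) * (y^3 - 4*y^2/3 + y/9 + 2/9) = y^5 - 4*y^4 + 8*y^3/3 + 34*y^2/27 - 19*y/27 - 2/9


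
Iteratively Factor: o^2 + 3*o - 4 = (o + 4)*(o - 1)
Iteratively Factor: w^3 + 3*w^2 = (w)*(w^2 + 3*w) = w*(w + 3)*(w)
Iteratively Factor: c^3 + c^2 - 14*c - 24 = (c + 3)*(c^2 - 2*c - 8) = (c - 4)*(c + 3)*(c + 2)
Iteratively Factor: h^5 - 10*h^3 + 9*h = (h - 1)*(h^4 + h^3 - 9*h^2 - 9*h) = h*(h - 1)*(h^3 + h^2 - 9*h - 9) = h*(h - 1)*(h + 3)*(h^2 - 2*h - 3) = h*(h - 1)*(h + 1)*(h + 3)*(h - 3)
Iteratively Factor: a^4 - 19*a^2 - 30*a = (a - 5)*(a^3 + 5*a^2 + 6*a) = a*(a - 5)*(a^2 + 5*a + 6) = a*(a - 5)*(a + 2)*(a + 3)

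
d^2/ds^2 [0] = 0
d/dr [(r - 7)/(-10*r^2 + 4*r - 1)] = (10*r^2 - 140*r + 27)/(100*r^4 - 80*r^3 + 36*r^2 - 8*r + 1)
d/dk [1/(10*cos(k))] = sin(k)/(10*cos(k)^2)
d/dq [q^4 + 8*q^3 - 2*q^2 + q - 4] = 4*q^3 + 24*q^2 - 4*q + 1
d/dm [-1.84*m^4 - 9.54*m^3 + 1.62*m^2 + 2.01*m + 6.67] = -7.36*m^3 - 28.62*m^2 + 3.24*m + 2.01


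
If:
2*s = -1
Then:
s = -1/2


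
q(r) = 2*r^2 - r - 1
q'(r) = 4*r - 1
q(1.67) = 2.91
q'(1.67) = 5.68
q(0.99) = -0.03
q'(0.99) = 2.96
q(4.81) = 40.46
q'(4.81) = 18.24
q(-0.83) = 1.21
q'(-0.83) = -4.32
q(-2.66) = 15.81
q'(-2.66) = -11.64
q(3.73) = 23.10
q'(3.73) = 13.92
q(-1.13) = 2.68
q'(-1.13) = -5.52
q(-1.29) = 3.62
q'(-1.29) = -6.16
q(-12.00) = 299.00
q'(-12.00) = -49.00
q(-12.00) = 299.00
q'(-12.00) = -49.00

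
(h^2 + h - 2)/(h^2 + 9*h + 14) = (h - 1)/(h + 7)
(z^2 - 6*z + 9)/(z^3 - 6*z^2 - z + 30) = (z - 3)/(z^2 - 3*z - 10)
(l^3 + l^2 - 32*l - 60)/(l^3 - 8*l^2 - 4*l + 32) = (l^2 - l - 30)/(l^2 - 10*l + 16)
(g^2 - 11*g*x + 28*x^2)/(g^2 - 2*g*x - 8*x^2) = (g - 7*x)/(g + 2*x)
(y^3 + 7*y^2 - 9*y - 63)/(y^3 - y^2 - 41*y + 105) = (y + 3)/(y - 5)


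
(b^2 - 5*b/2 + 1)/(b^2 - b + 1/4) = 2*(b - 2)/(2*b - 1)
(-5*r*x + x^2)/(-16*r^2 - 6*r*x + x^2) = x*(5*r - x)/(16*r^2 + 6*r*x - x^2)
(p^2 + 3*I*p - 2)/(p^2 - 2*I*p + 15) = (p^2 + 3*I*p - 2)/(p^2 - 2*I*p + 15)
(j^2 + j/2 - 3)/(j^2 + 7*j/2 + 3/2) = (2*j^2 + j - 6)/(2*j^2 + 7*j + 3)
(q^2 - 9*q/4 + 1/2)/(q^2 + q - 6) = (q - 1/4)/(q + 3)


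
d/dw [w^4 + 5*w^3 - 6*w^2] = w*(4*w^2 + 15*w - 12)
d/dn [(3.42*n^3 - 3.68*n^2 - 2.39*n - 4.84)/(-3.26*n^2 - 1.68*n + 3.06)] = (-11.1492*n^4 - 11.4912*n^3 + 29.7866*n^2 - 54.0784*n - 15.4446)/(10.6276*n^4 + 10.9536*n^3 - 17.1288*n^2 - 10.2816*n + 9.3636)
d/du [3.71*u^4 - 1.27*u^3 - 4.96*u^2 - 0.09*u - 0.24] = 14.84*u^3 - 3.81*u^2 - 9.92*u - 0.09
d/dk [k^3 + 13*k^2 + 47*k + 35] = 3*k^2 + 26*k + 47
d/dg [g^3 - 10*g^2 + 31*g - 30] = 3*g^2 - 20*g + 31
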